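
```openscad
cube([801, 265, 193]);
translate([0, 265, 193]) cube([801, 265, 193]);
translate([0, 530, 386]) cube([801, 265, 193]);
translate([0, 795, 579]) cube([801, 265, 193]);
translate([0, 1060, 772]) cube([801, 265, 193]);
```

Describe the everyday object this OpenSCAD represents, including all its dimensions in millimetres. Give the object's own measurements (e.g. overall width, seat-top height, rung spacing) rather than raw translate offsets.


A straight staircase of 5 solid steps. Each step is 801 mm wide (x), 265 mm deep (y, the going) and 193 mm tall (the rise). The first step rests on the floor; each subsequent step sits one going further in +y and one rise higher in +z, directly behind and above the previous step with no overlap.


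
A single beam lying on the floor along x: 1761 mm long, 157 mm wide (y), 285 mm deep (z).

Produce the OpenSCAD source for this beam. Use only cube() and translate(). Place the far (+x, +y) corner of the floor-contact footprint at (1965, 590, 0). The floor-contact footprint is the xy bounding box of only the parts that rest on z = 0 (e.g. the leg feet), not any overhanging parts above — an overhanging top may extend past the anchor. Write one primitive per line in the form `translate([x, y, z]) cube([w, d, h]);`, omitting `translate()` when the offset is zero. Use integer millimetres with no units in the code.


translate([204, 433, 0]) cube([1761, 157, 285]);


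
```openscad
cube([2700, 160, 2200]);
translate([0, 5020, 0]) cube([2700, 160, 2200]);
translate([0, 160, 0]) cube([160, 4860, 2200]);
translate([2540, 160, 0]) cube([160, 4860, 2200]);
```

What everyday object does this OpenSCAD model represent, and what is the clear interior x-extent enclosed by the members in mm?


A house (or room) frame. The interior width is 2380 mm.

Four 2200 mm walls enclosing a rectangle with no floor or roof — a room or house frame. Outside width is 2700 mm and wall thickness is 160 mm, so the interior width is 2700 − 2 × 160 = 2380 mm.


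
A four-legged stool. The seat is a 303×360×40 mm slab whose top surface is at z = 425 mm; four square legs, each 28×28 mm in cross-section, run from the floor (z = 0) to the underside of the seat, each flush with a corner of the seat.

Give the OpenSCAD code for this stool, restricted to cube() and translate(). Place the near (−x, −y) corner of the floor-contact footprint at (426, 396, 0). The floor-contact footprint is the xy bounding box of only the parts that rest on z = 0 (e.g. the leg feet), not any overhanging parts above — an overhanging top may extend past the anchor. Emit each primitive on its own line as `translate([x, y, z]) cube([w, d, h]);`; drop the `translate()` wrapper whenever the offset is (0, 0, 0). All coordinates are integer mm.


// leg_h = 425 - 40 = 385
translate([426, 396, 385]) cube([303, 360, 40]);
translate([426, 396, 0]) cube([28, 28, 385]);
translate([701, 396, 0]) cube([28, 28, 385]);
translate([426, 728, 0]) cube([28, 28, 385]);
translate([701, 728, 0]) cube([28, 28, 385]);


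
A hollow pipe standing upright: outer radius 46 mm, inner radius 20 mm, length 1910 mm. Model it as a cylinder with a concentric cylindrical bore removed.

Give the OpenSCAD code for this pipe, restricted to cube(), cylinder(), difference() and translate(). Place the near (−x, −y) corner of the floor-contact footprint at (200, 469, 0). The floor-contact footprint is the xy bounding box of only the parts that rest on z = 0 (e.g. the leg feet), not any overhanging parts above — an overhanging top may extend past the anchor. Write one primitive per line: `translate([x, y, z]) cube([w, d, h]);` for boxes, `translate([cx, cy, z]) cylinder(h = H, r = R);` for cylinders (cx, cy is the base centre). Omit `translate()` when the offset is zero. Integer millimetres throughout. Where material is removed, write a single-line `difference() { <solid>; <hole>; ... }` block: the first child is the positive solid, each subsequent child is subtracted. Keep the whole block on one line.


difference() { translate([246, 515, 0]) cylinder(h = 1910, r = 46); translate([246, 515, 0]) cylinder(h = 1910, r = 20); }


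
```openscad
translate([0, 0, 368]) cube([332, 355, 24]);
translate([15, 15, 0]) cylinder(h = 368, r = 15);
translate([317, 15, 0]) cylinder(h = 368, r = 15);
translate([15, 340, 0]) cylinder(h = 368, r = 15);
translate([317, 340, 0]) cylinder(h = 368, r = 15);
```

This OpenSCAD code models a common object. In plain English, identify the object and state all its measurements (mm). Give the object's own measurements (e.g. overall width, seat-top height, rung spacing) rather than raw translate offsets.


A simple wooden stool: a rectangular seat 332 mm (x) by 355 mm (y), 24 mm thick, top face at z = 392 mm, on four round legs, each 30 mm in diameter. The legs rest on z = 0, each leg's axis is inset half a diameter from the nearest pair of seat edges (so the leg's bounding box is flush with the corner).


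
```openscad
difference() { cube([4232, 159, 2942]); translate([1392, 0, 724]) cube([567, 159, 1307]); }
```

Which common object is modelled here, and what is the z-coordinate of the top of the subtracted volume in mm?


A wall with a window opening. The window head height is 2031 mm.

A wall with a rectangular opening subtracted — a window. Sill at z = 724, opening 1307 mm tall, so the head is at 724 + 1307 = 2031 mm.


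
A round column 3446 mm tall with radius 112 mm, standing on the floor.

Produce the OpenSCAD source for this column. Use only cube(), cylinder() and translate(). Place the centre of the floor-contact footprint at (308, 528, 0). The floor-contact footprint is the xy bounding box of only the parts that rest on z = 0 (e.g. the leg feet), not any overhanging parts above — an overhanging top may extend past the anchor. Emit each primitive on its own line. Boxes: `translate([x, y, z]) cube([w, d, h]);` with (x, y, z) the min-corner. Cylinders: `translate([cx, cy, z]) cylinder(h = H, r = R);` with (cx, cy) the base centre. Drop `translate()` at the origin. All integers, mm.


translate([308, 528, 0]) cylinder(h = 3446, r = 112);


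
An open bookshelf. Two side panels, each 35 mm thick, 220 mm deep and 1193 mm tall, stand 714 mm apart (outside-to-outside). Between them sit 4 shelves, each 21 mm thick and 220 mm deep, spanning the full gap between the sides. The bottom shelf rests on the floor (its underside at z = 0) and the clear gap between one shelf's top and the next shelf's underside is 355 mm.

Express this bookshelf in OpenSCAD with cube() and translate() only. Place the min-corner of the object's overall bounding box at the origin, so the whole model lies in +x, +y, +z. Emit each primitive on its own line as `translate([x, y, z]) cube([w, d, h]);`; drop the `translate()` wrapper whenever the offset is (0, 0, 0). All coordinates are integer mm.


cube([35, 220, 1193]);
translate([679, 0, 0]) cube([35, 220, 1193]);
translate([35, 0, 0]) cube([644, 220, 21]);
translate([35, 0, 376]) cube([644, 220, 21]);
translate([35, 0, 752]) cube([644, 220, 21]);
translate([35, 0, 1128]) cube([644, 220, 21]);


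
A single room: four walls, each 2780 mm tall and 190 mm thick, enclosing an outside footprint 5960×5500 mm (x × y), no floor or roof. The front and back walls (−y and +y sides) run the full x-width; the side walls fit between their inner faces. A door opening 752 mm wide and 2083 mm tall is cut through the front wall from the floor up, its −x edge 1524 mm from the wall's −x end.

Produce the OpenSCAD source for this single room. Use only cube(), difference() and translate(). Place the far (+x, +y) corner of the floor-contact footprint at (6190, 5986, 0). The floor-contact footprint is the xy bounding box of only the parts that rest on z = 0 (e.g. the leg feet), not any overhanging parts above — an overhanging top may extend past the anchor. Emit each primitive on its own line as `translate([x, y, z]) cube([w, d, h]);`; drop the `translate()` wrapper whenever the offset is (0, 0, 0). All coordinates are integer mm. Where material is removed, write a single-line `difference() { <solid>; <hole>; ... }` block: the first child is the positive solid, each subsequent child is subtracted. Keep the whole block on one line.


difference() { translate([230, 486, 0]) cube([5960, 190, 2780]); translate([1754, 486, 0]) cube([752, 190, 2083]); }
translate([230, 5796, 0]) cube([5960, 190, 2780]);
translate([230, 676, 0]) cube([190, 5120, 2780]);
translate([6000, 676, 0]) cube([190, 5120, 2780]);


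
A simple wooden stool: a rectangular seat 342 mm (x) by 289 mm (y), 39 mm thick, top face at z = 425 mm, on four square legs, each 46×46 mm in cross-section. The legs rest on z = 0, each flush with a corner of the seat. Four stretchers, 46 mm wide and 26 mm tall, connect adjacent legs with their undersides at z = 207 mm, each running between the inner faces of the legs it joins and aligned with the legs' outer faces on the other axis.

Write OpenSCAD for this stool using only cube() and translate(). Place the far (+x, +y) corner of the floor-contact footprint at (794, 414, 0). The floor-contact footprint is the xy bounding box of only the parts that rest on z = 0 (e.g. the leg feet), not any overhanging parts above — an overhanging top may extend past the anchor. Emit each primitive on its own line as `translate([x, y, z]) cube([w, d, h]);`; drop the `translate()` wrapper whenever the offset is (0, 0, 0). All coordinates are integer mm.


translate([452, 125, 386]) cube([342, 289, 39]);
translate([452, 125, 0]) cube([46, 46, 386]);
translate([748, 125, 0]) cube([46, 46, 386]);
translate([452, 368, 0]) cube([46, 46, 386]);
translate([748, 368, 0]) cube([46, 46, 386]);
translate([498, 125, 207]) cube([250, 46, 26]);
translate([498, 368, 207]) cube([250, 46, 26]);
translate([452, 171, 207]) cube([46, 197, 26]);
translate([748, 171, 207]) cube([46, 197, 26]);


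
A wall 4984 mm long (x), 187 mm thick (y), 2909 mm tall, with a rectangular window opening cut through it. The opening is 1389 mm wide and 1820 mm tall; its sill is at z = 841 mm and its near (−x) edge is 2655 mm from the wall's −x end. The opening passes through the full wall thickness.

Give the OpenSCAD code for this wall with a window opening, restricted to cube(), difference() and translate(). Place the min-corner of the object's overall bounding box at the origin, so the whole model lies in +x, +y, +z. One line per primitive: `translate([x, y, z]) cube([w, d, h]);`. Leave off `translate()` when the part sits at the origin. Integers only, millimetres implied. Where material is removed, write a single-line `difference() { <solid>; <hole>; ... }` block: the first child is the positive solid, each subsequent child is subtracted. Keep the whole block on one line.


difference() { cube([4984, 187, 2909]); translate([2655, 0, 841]) cube([1389, 187, 1820]); }


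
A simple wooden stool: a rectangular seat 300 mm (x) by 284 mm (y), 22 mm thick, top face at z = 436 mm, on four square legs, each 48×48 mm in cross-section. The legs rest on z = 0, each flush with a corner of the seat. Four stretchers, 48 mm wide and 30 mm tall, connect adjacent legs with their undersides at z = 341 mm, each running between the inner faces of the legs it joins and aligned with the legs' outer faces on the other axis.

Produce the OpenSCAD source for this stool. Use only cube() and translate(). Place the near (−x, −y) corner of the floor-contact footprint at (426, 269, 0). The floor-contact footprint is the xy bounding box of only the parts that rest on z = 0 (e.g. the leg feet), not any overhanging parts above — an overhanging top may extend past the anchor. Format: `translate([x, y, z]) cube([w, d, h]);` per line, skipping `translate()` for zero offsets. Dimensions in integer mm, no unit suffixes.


// leg_h = 436 - 22 = 414
// stretcher span = 300 - 2*48 = 204
translate([426, 269, 414]) cube([300, 284, 22]);
translate([426, 269, 0]) cube([48, 48, 414]);
translate([678, 269, 0]) cube([48, 48, 414]);
translate([426, 505, 0]) cube([48, 48, 414]);
translate([678, 505, 0]) cube([48, 48, 414]);
translate([474, 269, 341]) cube([204, 48, 30]);
translate([474, 505, 341]) cube([204, 48, 30]);
translate([426, 317, 341]) cube([48, 188, 30]);
translate([678, 317, 341]) cube([48, 188, 30]);


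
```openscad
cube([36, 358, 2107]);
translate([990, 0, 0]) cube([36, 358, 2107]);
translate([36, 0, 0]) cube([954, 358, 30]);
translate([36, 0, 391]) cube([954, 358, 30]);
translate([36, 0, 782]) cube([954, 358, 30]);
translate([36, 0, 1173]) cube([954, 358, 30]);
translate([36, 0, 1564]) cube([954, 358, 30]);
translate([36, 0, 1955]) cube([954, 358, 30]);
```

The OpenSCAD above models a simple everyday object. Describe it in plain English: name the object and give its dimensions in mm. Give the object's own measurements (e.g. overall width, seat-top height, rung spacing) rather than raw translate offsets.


An open bookshelf. Two side panels, each 36 mm thick, 358 mm deep and 2107 mm tall, stand 1026 mm apart (outside-to-outside). Between them sit 6 shelves, each 30 mm thick and 358 mm deep, spanning the full gap between the sides. The bottom shelf rests on the floor (its underside at z = 0) and the clear gap between one shelf's top and the next shelf's underside is 361 mm.


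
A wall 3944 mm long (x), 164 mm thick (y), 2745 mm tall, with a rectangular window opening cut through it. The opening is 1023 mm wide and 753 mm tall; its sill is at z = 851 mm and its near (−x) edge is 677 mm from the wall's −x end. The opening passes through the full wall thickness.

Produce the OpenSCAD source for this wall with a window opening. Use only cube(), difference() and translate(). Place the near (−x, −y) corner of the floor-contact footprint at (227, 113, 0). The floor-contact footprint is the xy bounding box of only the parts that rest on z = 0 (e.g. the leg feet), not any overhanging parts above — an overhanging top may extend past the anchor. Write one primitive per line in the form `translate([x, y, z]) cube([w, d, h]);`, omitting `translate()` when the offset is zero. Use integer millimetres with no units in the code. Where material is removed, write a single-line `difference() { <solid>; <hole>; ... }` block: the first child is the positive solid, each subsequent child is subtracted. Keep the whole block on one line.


difference() { translate([227, 113, 0]) cube([3944, 164, 2745]); translate([904, 113, 851]) cube([1023, 164, 753]); }


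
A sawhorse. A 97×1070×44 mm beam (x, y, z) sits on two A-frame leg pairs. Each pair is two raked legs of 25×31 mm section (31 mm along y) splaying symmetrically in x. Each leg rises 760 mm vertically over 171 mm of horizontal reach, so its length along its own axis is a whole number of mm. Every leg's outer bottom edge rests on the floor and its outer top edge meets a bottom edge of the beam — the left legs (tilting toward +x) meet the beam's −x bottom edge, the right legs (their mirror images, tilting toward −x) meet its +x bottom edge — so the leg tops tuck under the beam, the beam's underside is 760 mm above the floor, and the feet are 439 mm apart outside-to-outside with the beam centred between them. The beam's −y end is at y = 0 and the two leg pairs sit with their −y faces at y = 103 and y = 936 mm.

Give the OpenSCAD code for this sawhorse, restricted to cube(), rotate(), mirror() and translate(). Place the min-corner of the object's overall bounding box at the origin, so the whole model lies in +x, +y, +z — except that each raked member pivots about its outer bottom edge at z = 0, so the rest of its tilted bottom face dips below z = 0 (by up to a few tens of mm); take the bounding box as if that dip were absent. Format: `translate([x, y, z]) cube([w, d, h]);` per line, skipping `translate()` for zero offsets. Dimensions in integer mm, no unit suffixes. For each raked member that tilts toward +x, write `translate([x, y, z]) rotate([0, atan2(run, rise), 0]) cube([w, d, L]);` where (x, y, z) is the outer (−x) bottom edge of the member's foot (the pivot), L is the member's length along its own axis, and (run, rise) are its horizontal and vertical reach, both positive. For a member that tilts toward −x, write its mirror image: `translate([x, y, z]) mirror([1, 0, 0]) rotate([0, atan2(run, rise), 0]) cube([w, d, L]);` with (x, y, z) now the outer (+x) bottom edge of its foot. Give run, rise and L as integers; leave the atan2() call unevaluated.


translate([171, 0, 760]) cube([97, 1070, 44]);
translate([0, 103, 0]) rotate([0, atan2(171, 760), 0]) cube([25, 31, 779]);
translate([439, 103, 0]) mirror([1, 0, 0]) rotate([0, atan2(171, 760), 0]) cube([25, 31, 779]);
translate([0, 936, 0]) rotate([0, atan2(171, 760), 0]) cube([25, 31, 779]);
translate([439, 936, 0]) mirror([1, 0, 0]) rotate([0, atan2(171, 760), 0]) cube([25, 31, 779]);


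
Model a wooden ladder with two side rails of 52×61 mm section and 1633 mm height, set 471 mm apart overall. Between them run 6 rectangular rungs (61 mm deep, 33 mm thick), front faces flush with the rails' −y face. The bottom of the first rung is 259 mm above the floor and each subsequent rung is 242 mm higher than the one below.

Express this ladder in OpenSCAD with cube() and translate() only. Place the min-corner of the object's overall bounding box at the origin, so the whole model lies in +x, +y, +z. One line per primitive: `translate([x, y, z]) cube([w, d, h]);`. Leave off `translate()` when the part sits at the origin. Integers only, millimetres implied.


// rung span = 471 - 2*52 = 367
// rung[k] z = 259 + k*242
cube([52, 61, 1633]);
translate([419, 0, 0]) cube([52, 61, 1633]);
translate([52, 0, 259]) cube([367, 61, 33]);
translate([52, 0, 501]) cube([367, 61, 33]);
translate([52, 0, 743]) cube([367, 61, 33]);
translate([52, 0, 985]) cube([367, 61, 33]);
translate([52, 0, 1227]) cube([367, 61, 33]);
translate([52, 0, 1469]) cube([367, 61, 33]);


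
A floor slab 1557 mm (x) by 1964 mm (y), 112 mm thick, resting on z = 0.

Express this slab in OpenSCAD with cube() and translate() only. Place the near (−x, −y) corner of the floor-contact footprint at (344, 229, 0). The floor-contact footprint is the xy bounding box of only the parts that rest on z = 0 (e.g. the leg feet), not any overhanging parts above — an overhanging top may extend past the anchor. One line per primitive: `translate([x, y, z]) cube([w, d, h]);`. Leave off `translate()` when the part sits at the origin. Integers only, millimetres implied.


translate([344, 229, 0]) cube([1557, 1964, 112]);


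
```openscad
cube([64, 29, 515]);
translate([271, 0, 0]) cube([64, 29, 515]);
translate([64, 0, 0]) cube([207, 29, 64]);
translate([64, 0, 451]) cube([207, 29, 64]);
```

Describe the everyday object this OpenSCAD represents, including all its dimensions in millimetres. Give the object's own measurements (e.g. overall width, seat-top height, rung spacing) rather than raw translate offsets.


A rectangular picture frame lying in the x–z plane (depth along y). The opening is 207 mm wide (x) by 387 mm tall (z), surrounded by a border 64 mm wide on all four sides. The frame is 29 mm deep and is made of two full-height vertical stiles with two horizontal rails fitted between them.


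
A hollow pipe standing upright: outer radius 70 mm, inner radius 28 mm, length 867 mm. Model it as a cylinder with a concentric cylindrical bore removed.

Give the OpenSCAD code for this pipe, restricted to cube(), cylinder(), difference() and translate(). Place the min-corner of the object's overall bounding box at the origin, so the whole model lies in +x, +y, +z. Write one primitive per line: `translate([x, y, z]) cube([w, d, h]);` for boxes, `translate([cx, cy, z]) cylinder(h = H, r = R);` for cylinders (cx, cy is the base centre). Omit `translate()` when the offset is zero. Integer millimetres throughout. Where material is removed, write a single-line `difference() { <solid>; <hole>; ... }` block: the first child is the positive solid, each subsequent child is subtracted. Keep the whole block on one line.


difference() { translate([70, 70, 0]) cylinder(h = 867, r = 70); translate([70, 70, 0]) cylinder(h = 867, r = 28); }


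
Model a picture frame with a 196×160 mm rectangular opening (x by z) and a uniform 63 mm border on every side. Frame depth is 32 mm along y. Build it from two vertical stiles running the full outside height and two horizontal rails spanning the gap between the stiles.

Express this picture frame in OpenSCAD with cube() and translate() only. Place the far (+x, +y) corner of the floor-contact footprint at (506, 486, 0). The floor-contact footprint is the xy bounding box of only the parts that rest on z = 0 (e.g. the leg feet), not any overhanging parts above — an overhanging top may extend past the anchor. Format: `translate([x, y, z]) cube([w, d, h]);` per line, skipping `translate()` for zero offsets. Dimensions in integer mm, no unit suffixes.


translate([184, 454, 0]) cube([63, 32, 286]);
translate([443, 454, 0]) cube([63, 32, 286]);
translate([247, 454, 0]) cube([196, 32, 63]);
translate([247, 454, 223]) cube([196, 32, 63]);


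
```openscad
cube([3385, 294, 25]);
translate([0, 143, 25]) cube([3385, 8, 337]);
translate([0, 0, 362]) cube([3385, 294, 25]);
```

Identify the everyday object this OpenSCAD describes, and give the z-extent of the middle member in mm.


An I-beam. The web height is 337 mm.

Two wide flanges with a thin centred web — an I-beam. Overall 387 mm minus two 25 mm flanges gives a web of 387 − 2·25 = 337 mm.


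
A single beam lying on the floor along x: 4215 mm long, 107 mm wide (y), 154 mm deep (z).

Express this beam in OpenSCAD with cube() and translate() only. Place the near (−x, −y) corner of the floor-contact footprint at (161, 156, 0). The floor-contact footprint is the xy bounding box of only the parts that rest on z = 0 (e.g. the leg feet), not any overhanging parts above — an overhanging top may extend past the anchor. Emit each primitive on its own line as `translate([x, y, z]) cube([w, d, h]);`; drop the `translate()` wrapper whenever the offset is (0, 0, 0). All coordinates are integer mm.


translate([161, 156, 0]) cube([4215, 107, 154]);


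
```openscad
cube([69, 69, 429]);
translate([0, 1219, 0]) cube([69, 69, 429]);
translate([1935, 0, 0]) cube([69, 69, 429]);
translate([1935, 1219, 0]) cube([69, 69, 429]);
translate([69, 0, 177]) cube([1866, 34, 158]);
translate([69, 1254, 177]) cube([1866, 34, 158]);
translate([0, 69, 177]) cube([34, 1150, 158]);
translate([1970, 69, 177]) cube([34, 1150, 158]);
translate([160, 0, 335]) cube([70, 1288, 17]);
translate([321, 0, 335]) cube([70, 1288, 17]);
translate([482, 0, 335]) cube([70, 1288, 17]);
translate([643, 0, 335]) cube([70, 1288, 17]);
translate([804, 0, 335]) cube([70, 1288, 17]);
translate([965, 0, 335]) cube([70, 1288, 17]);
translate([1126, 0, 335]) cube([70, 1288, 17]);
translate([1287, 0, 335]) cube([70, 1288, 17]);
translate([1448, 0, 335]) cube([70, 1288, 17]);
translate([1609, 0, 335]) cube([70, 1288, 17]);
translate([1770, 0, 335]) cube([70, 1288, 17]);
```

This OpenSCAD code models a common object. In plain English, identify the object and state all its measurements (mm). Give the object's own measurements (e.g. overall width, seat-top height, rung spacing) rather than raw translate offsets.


A bed frame 2004 mm long (x) by 1288 mm wide (y). Four 69×69 mm corner posts, 429 mm tall, at the corners of the footprint. Four rails of 34 mm thickness and 158 mm height run between adjacent posts with their undersides at z = 177 mm, their outer faces flush with the outside of the frame (the two x-running rails run between the posts' inner faces; the two y-running rails run between the posts' inner faces). 11 slats, each 70 mm wide (x) and 17 mm thick, lie across the top of the two x-running rails, running the full 1288 mm width of the frame in y; along x they sit between the end posts with a 91 mm gap after the −x posts and between neighbouring slats, leaving 95 mm before the +x posts.


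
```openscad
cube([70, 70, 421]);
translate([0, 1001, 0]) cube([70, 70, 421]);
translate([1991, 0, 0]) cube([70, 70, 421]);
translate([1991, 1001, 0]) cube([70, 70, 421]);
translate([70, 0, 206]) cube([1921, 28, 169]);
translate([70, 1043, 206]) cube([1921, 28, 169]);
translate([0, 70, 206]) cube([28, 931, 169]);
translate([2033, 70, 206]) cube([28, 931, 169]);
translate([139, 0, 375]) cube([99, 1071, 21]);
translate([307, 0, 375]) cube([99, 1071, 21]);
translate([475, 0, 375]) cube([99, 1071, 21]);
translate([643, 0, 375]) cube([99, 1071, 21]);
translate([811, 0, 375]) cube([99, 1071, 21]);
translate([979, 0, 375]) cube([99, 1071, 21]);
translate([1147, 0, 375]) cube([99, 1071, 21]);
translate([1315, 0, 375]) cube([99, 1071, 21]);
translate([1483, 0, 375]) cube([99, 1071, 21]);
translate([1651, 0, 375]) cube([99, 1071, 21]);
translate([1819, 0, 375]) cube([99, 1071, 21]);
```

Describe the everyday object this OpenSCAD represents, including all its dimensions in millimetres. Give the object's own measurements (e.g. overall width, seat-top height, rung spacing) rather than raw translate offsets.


A bed frame 2061 mm long (x) by 1071 mm wide (y). Four 70×70 mm corner posts, 421 mm tall, at the corners of the footprint. Four rails of 28 mm thickness and 169 mm height run between adjacent posts with their undersides at z = 206 mm, their outer faces flush with the outside of the frame (the two x-running rails run between the posts' inner faces; the two y-running rails run between the posts' inner faces). 11 slats, each 99 mm wide (x) and 21 mm thick, lie across the top of the two x-running rails, running the full 1071 mm width of the frame in y; along x they sit between the end posts with a 69 mm gap after the −x posts and between neighbouring slats, leaving 73 mm before the +x posts.


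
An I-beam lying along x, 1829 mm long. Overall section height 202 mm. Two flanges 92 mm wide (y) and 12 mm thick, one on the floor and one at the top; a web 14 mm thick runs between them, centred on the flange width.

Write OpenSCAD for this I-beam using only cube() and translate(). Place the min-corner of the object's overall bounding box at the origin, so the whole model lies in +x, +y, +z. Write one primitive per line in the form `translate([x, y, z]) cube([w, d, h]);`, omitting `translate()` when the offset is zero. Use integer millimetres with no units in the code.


cube([1829, 92, 12]);
translate([0, 39, 12]) cube([1829, 14, 178]);
translate([0, 0, 190]) cube([1829, 92, 12]);


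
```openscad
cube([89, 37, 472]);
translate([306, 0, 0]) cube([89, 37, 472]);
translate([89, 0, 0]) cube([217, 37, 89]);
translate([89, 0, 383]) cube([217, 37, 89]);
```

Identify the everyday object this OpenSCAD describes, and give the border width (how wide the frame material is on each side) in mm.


A picture frame. The border width is 89 mm.

Four thin pieces enclosing a rectangular opening — a picture frame. The two full-height stiles are 472 mm tall; the top rail sits at z = 383 and is 89 mm tall, so the border above the opening is 472 − 383 = 89 mm, matching the stile x-width.


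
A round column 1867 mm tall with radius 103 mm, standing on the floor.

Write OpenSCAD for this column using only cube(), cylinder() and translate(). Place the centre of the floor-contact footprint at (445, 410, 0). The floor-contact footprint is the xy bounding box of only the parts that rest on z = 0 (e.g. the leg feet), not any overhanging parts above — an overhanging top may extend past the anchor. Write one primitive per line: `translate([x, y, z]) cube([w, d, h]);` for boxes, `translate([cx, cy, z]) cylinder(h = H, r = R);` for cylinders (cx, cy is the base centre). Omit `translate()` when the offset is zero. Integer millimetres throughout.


translate([445, 410, 0]) cylinder(h = 1867, r = 103);


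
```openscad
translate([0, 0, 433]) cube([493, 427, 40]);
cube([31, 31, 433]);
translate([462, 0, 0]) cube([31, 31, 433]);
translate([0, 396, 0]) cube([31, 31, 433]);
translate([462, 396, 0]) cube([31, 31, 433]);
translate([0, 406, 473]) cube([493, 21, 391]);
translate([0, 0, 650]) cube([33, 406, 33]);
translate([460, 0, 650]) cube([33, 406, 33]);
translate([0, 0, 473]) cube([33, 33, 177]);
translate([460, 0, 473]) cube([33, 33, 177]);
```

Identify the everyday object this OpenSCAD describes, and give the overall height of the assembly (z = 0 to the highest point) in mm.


A chair. The overall height is 864 mm.

A slab on four corner posts with a tall panel at the back — a chair. The seat slab sits at z = 433 with thickness 40, and the 391 mm backrest starts at the seat top, so the overall height is 433 + 40 + 391 = 864 mm.


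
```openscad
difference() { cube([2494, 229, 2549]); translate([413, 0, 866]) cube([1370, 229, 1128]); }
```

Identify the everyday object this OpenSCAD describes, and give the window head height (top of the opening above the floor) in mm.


A wall with a window opening. The window head height is 1994 mm.

A wall with a rectangular opening subtracted — a window. Sill at z = 866, opening 1128 mm tall, so the head is at 866 + 1128 = 1994 mm.


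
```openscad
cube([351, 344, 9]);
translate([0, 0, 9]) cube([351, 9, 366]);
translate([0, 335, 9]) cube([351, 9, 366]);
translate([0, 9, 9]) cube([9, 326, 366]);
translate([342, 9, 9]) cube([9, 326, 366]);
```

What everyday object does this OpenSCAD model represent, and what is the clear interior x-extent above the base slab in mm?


An open box. The internal width is 333 mm.

A 351×344 base slab with four walls standing on it — an open box. The base is 351 mm wide and the walls are 9 mm thick, so the internal width is 351 − 2 × 9 = 333 mm.


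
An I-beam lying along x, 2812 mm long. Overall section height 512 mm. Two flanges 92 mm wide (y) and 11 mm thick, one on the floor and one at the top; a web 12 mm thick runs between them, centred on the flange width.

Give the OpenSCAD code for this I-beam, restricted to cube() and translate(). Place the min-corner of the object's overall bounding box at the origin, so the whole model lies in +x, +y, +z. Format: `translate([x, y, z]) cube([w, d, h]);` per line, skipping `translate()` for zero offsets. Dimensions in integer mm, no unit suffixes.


cube([2812, 92, 11]);
translate([0, 40, 11]) cube([2812, 12, 490]);
translate([0, 0, 501]) cube([2812, 92, 11]);


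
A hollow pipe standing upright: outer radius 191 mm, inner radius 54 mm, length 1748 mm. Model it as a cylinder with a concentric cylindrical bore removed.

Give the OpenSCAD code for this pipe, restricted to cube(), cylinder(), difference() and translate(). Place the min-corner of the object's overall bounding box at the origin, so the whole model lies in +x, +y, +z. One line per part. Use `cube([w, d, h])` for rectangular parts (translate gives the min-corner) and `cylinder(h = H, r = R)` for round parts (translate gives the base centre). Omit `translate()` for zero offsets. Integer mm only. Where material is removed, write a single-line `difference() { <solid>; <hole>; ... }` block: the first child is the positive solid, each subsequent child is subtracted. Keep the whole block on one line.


difference() { translate([191, 191, 0]) cylinder(h = 1748, r = 191); translate([191, 191, 0]) cylinder(h = 1748, r = 54); }


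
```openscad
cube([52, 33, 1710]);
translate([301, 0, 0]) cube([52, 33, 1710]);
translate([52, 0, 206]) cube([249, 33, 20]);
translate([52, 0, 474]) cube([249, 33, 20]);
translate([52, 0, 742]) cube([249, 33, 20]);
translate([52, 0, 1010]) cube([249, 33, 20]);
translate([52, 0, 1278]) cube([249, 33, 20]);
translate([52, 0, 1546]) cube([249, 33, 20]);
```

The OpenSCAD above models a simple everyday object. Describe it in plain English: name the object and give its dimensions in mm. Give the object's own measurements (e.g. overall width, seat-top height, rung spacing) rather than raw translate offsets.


A straight ladder. Two 52×33 mm vertical rails, 1710 mm tall, stand 353 mm apart (outside-to-outside) with their front faces coplanar on the −y side. 6 rungs, each 33 mm deep and 20 mm tall, span between the inner faces of the rails, front faces flush with the rails. The lowest rung's underside is at z = 206 mm and rungs are spaced 268 mm apart (underside to underside).


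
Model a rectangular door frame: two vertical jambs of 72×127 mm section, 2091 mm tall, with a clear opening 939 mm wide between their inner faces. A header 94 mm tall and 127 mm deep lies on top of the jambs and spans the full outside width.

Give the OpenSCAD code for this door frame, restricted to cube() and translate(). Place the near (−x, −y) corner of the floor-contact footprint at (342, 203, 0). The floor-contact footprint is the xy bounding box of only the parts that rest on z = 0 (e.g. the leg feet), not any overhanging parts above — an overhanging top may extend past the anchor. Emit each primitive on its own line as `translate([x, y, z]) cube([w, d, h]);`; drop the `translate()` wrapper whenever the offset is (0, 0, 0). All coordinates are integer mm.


translate([342, 203, 0]) cube([72, 127, 2091]);
translate([1353, 203, 0]) cube([72, 127, 2091]);
translate([342, 203, 2091]) cube([1083, 127, 94]);


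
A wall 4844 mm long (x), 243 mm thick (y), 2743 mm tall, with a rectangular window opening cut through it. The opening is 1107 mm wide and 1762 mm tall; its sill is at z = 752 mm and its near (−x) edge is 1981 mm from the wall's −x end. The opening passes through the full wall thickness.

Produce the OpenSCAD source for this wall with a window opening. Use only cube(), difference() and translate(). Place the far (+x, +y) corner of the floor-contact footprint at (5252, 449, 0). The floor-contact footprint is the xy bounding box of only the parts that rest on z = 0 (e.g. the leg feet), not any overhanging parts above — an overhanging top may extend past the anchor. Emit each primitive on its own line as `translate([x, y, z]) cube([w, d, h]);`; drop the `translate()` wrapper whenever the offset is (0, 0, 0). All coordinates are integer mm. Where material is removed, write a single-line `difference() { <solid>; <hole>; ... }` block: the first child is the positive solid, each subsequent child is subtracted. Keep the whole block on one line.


difference() { translate([408, 206, 0]) cube([4844, 243, 2743]); translate([2389, 206, 752]) cube([1107, 243, 1762]); }


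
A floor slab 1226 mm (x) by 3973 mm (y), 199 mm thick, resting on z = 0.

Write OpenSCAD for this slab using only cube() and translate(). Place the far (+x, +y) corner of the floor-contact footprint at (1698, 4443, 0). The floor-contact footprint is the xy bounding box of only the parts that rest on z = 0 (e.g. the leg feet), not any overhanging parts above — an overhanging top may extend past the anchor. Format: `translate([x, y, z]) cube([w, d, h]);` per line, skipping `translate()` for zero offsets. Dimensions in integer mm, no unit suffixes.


translate([472, 470, 0]) cube([1226, 3973, 199]);


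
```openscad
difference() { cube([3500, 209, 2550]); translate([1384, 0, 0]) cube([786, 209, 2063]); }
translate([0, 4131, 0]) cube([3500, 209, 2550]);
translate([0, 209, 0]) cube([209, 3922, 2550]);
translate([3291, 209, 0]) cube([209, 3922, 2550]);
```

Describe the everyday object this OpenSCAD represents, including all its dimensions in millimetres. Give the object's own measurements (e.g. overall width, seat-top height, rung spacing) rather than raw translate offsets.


A single room: four walls, each 2550 mm tall and 209 mm thick, enclosing an outside footprint 3500×4340 mm (x × y), no floor or roof. The front and back walls (−y and +y sides) run the full x-width; the side walls fit between their inner faces. A door opening 786 mm wide and 2063 mm tall is cut through the front wall from the floor up, its −x edge 1384 mm from the wall's −x end.


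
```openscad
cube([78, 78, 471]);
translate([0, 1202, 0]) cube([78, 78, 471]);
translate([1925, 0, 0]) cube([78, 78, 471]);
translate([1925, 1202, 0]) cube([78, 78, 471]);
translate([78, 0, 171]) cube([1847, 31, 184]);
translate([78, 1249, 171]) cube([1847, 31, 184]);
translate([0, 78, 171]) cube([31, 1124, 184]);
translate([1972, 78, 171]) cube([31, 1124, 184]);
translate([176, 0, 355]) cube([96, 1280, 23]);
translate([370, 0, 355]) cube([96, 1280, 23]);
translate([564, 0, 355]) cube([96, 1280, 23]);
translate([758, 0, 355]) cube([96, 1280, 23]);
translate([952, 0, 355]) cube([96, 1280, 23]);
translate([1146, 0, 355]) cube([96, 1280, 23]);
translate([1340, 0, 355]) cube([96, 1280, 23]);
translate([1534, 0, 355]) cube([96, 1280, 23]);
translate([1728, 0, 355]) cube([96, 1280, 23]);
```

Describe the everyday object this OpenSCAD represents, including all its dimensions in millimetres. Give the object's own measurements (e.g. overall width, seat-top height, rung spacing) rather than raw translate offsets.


A bed frame 2003 mm long (x) by 1280 mm wide (y). Four 78×78 mm corner posts, 471 mm tall, at the corners of the footprint. Four rails of 31 mm thickness and 184 mm height run between adjacent posts with their undersides at z = 171 mm, their outer faces flush with the outside of the frame (the two x-running rails run between the posts' inner faces; the two y-running rails run between the posts' inner faces). 9 slats, each 96 mm wide (x) and 23 mm thick, lie across the top of the two x-running rails, running the full 1280 mm width of the frame in y; along x they sit between the end posts with a 98 mm gap after the −x posts and between neighbouring slats, leaving 101 mm before the +x posts.


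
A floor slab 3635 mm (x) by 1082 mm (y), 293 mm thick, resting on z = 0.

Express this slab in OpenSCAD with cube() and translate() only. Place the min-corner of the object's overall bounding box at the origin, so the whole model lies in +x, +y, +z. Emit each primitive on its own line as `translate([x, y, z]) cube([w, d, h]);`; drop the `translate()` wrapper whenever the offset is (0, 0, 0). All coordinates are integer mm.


cube([3635, 1082, 293]);


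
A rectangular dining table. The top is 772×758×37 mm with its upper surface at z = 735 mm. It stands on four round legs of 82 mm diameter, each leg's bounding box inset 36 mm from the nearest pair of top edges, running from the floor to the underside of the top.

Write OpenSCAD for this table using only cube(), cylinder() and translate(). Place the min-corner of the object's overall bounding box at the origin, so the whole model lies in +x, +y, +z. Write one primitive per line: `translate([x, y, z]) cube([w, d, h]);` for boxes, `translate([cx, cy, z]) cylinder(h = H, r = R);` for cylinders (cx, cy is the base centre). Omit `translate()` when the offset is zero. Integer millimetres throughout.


// leg_h = 735 - 37 = 698
translate([0, 0, 698]) cube([772, 758, 37]);
translate([77, 77, 0]) cylinder(h = 698, r = 41);
translate([695, 77, 0]) cylinder(h = 698, r = 41);
translate([77, 681, 0]) cylinder(h = 698, r = 41);
translate([695, 681, 0]) cylinder(h = 698, r = 41);


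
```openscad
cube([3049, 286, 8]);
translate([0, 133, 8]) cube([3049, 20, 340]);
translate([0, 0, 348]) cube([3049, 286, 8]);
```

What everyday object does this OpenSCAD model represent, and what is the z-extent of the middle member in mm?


An I-beam. The web height is 340 mm.

Two wide flanges with a thin centred web — an I-beam. Overall 356 mm minus two 8 mm flanges gives a web of 356 − 2·8 = 340 mm.


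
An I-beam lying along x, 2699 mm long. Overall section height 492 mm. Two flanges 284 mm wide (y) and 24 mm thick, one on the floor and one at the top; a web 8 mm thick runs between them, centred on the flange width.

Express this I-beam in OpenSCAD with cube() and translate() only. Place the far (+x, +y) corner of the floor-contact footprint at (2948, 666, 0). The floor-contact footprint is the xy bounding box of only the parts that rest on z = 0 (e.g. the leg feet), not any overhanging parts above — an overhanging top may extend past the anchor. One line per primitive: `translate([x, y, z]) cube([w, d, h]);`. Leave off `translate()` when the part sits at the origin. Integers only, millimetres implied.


translate([249, 382, 0]) cube([2699, 284, 24]);
translate([249, 520, 24]) cube([2699, 8, 444]);
translate([249, 382, 468]) cube([2699, 284, 24]);
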